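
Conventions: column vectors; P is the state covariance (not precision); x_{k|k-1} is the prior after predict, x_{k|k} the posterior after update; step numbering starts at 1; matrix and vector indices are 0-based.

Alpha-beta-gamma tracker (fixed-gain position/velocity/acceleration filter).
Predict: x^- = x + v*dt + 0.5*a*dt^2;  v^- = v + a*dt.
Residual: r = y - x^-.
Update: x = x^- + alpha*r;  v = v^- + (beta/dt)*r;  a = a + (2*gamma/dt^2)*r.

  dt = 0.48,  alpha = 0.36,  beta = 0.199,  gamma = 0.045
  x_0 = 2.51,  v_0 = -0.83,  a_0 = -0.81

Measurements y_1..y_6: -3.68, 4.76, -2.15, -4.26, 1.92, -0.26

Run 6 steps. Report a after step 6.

a_post = 2.5977

step 1: x_pred=2.0183  r=-5.6983  x^+=-0.0331  v^+=-3.5812  a^+=-3.0359
step 2: x_pred=-2.1018  r=6.8618  x^+=0.3684  v^+=-2.1937  a^+=-0.3555
step 3: x_pred=-0.7255  r=-1.4245  x^+=-1.2383  v^+=-2.9549  a^+=-0.9120
step 4: x_pred=-2.7617  r=-1.4983  x^+=-3.3011  v^+=-4.0138  a^+=-1.4972
step 5: x_pred=-5.4002  r=7.3202  x^+=-2.7649  v^+=-1.6976  a^+=1.3622
step 6: x_pred=-3.4229  r=3.1629  x^+=-2.2842  v^+=0.2675  a^+=2.5977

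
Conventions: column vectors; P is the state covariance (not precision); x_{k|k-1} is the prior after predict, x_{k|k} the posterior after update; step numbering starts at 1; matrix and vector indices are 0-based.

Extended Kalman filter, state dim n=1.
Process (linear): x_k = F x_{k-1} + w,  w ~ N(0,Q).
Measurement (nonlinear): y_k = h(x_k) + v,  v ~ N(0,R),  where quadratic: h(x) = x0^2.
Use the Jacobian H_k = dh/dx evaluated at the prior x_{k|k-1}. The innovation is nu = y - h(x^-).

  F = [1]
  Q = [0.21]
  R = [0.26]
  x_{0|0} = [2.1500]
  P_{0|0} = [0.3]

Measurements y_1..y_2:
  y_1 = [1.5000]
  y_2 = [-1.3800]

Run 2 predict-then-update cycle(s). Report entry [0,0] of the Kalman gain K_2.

step 1: x^-=[2.1500]  P^-=[0.5100]  H_jac=[4.3000]  S=[9.6899]  K=[0.2263]  nu=[-3.1225]  x^+=[1.4433]  P^+=[0.0137]
step 2: x^-=[1.4433]  P^-=[0.2237]  H_jac=[2.8866]  S=[2.1239]  K=[0.3040]  nu=[-3.4632]  x^+=[0.3905]  P^+=[0.0274]

K[0,0] = 0.3040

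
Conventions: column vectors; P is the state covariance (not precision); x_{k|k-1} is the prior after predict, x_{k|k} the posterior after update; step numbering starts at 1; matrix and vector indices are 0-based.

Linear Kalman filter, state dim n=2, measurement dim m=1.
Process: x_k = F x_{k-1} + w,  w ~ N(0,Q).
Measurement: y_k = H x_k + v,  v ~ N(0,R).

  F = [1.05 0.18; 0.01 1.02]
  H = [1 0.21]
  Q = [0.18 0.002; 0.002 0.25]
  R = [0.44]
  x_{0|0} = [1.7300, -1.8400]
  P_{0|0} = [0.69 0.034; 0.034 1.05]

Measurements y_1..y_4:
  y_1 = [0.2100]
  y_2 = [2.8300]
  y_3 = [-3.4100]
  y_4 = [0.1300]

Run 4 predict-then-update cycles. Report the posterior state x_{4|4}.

step 1: x^-=[1.4853, -1.8595]  P^-=[0.9876 0.2385; 0.2385 1.3432]  S=[1.5870]  K=[0.6539; 0.3280]  nu=[-0.8848]  x^+=[0.9068, -2.1497]  P^+=[0.3091 -0.1019; -0.1019 1.1724]
step 2: x^-=[0.5651, -2.1837]  P^-=[0.5203 0.1112; 0.1112 1.4677]  S=[1.0717]  K=[0.5072; 0.3914]  nu=[2.7234]  x^+=[1.9466, -1.1178]  P^+=[0.2445 -0.1015; -0.1015 1.3036]
step 3: x^-=[1.8427, -1.1207]  P^-=[0.4534 0.1350; 0.1350 1.6042]  S=[1.0209]  K=[0.4719; 0.4622]  nu=[-5.0174]  x^+=[-0.5251, -3.4397]  P^+=[0.2261 -0.0877; -0.0877 1.3861]
step 4: x^-=[-1.1705, -3.5138]  P^-=[0.4410 0.1648; 0.1648 1.6903]  S=[1.0247]  K=[0.4641; 0.5072]  nu=[2.0384]  x^+=[-0.2245, -2.4799]  P^+=[0.2203 -0.0765; -0.0765 1.4267]

x_post = [-0.2245, -2.4799]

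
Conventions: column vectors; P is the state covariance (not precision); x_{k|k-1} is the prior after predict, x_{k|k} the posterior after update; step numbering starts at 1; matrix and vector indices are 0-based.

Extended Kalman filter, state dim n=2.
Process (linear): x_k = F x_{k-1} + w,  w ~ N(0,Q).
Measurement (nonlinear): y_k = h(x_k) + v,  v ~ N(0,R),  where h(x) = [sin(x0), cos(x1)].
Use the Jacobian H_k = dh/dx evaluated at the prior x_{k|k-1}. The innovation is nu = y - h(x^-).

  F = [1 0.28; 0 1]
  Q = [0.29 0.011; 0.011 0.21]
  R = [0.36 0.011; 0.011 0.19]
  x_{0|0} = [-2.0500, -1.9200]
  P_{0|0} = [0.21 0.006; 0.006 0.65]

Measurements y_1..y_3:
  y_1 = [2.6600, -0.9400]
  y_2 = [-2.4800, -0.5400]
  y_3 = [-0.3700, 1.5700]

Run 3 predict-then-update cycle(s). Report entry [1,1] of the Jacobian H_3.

step 1: x^-=[-2.5876, -1.9200]  P^-=[0.5543 0.1990; 0.1990 0.8600]  H_jac=[-0.8504 0.0000; 0.0000 0.9396]  S=[0.7609 -0.1480; -0.1480 0.9493]  K=[-0.5994 0.1035; -0.0586 0.8421]  nu=[3.1861, -0.5979]  x^+=[-4.5592, -2.6101]  P^+=[0.2524 0.0139; 0.0139 0.1696]
step 2: x^-=[-5.2901, -2.6101]  P^-=[0.5635 0.0724; 0.0724 0.3796]  H_jac=[0.5461 0.0000; 0.0000 0.5068]  S=[0.5280 0.0310; 0.0310 0.2875]  K=[0.5789 0.0651; 0.0358 0.6653]  nu=[-3.3177, 0.3221]  x^+=[-7.1898, -2.5146]  P^+=[0.3830 0.0370; 0.0370 0.2502]
step 3: x^-=[-7.8939, -2.5146]  P^-=[0.7133 0.1180; 0.1180 0.4602]  H_jac=[-0.0399 0.0000; 0.0000 0.5867]  S=[0.3611 0.0082; 0.0082 0.3484]  K=[-0.0834 0.2007; -0.0307 0.7757]  nu=[0.6292, 2.3798]  x^+=[-7.4686, -0.6880]  P^+=[0.6970 0.0634; 0.0634 0.2506]

H_jac[1,1] = 0.5867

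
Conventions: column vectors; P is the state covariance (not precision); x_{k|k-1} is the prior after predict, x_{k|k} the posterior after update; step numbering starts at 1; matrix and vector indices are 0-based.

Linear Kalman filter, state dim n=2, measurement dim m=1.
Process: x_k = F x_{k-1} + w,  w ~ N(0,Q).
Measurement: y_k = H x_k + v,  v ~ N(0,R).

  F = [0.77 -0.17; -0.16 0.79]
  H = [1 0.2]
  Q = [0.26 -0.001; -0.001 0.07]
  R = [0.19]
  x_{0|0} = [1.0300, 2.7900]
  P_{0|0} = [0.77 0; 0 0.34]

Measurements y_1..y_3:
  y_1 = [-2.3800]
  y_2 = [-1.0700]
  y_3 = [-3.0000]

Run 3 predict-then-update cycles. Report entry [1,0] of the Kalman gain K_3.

K[1,0] = -0.0927

step 1: x^-=[0.3188, 2.0393]  P^-=[0.7264 -0.1415; -0.1415 0.3019]  S=[0.8718]  K=[0.8007; -0.0931]  nu=[-3.1067]  x^+=[-2.1686, 2.3285]  P^+=[0.1674 -0.0766; -0.0766 0.2944]
step 2: x^-=[-2.0657, 2.1865]  P^-=[0.3878 -0.1098; -0.1098 0.2773]  S=[0.5450]  K=[0.6713; -0.0997]  nu=[0.5584]  x^+=[-1.6908, 2.1308]  P^+=[0.1422 -0.0733; -0.0733 0.2719]
step 3: x^-=[-1.6642, 1.9538]  P^-=[0.3714 -0.1016; -0.1016 0.2619]  S=[0.5312]  K=[0.6609; -0.0927]  nu=[-1.7266]  x^+=[-2.8052, 2.1140]  P^+=[0.1394 -0.0691; -0.0691 0.2573]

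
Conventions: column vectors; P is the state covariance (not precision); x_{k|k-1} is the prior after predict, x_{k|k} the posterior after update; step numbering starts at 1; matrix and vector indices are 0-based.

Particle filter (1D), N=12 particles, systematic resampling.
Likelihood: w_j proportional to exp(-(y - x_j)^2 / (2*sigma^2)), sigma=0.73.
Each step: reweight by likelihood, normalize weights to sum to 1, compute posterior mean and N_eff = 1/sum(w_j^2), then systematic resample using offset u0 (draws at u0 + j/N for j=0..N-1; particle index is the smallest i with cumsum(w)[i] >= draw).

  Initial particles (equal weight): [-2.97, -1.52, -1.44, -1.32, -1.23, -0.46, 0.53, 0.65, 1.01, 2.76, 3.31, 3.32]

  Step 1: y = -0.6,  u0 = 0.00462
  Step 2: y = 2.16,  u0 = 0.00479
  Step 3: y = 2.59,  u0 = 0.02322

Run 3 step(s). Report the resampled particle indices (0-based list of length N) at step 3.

resampled_idx = [1, 2, 3, 4, 4, 5, 6, 7, 8, 9, 10, 11]

step 1: w=[0.0013, 0.1165, 0.1330, 0.1585, 0.1776, 0.2531, 0.0778, 0.0595, 0.0226, 0.0000, 0.0000, 0.0000]  mean=-0.8138  Neff=6.1691  idx=[1, 1, 2, 3, 3, 4, 4, 5, 5, 5, 5, 7]
step 2: w=[0.0000, 0.0000, 0.0000, 0.0001, 0.0001, 0.0002, 0.0002, 0.0128, 0.0128, 0.0128, 0.0128, 0.9480]  mean=0.5918  Neff=1.1119  idx=[7, 11, 11, 11, 11, 11, 11, 11, 11, 11, 11, 11]
step 3: w=[0.0005, 0.0909, 0.0909, 0.0909, 0.0909, 0.0909, 0.0909, 0.0909, 0.0909, 0.0909, 0.0909, 0.0909]  mean=0.6494  Neff=11.0110  idx=[1, 2, 3, 4, 4, 5, 6, 7, 8, 9, 10, 11]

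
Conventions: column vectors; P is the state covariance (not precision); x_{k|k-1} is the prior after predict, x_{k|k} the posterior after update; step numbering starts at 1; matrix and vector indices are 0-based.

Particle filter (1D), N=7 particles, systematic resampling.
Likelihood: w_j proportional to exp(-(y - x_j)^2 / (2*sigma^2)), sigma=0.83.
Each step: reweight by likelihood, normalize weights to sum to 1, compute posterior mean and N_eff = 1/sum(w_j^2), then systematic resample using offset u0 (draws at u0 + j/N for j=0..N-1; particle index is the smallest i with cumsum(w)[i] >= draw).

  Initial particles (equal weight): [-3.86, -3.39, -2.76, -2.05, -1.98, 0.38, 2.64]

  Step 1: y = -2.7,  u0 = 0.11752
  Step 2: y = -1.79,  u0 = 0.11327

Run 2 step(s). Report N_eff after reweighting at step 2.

step 1: w=[0.1074, 0.2019, 0.2845, 0.2100, 0.1958, 0.0003, 0.0000]  mean=-2.7027  Neff=4.6356  idx=[1, 1, 2, 2, 3, 4, 4]
step 2: w=[0.0369, 0.0369, 0.1196, 0.1196, 0.2255, 0.2307, 0.2307]  mean=-2.2866  Neff=5.3014  idx=[2, 3, 4, 5, 5, 6, 6]

N_eff = 5.3014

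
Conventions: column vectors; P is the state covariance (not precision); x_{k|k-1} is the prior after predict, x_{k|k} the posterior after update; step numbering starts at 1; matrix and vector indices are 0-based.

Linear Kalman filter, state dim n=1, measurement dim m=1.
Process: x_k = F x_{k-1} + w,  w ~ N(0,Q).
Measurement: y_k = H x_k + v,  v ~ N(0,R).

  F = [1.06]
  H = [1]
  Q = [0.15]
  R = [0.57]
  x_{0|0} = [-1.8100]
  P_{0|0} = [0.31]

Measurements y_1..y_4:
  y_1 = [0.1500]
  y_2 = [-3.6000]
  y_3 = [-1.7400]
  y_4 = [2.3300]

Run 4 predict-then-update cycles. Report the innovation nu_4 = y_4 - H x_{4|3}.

step 1: x^-=[-1.9186]  P^-=[0.4983]  S=[1.0683]  K=[0.4665]  nu=[2.0686]  x^+=[-0.9537]  P^+=[0.2659]
step 2: x^-=[-1.0109]  P^-=[0.4487]  S=[1.0187]  K=[0.4405]  nu=[-2.5891]  x^+=[-2.1514]  P^+=[0.2511]
step 3: x^-=[-2.2805]  P^-=[0.4321]  S=[1.0021]  K=[0.4312]  nu=[0.5405]  x^+=[-2.0474]  P^+=[0.2458]
step 4: x^-=[-2.1703]  P^-=[0.4262]  S=[0.9962]  K=[0.4278]  nu=[4.5003]  x^+=[-0.2450]  P^+=[0.2438]

innov = [4.5003]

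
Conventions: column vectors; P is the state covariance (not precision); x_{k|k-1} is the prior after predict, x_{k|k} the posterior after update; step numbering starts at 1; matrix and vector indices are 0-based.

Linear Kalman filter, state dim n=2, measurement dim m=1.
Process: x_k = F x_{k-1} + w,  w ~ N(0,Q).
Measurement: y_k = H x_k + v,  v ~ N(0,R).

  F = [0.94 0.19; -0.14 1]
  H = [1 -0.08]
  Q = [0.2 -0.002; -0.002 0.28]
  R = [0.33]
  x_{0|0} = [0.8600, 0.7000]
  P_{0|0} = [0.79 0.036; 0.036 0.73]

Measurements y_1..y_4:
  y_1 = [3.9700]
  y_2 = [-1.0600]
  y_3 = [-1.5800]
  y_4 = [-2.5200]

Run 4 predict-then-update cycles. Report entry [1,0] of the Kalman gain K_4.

step 1: x^-=[0.9414, 0.5796]  P^-=[0.9373 0.0656; 0.0656 1.0154]  S=[1.2633]  K=[0.7378; -0.0124]  nu=[3.0750]  x^+=[3.2101, 0.5416]  P^+=[0.2496 0.0771; 0.0771 1.0152]
step 2: x^-=[3.1204, 0.0922]  P^-=[0.4848 0.2285; 0.2285 1.2785]  S=[0.7864]  K=[0.5932; 0.1605]  nu=[-4.1730]  x^+=[0.6449, -0.5776]  P^+=[0.2080 0.1536; 0.1536 1.2582]
step 3: x^-=[0.4965, -0.6678]  P^-=[0.4841 0.3500; 0.3500 1.4993]  S=[0.7677]  K=[0.5941; 0.2997]  nu=[-2.1299]  x^+=[-0.7690, -1.3061]  P^+=[0.2131 0.2133; 0.2133 1.4304]
step 4: x^-=[-0.9710, -1.1985]  P^-=[0.5162 0.4366; 0.4366 1.6548]  S=[0.7869]  K=[0.6116; 0.3866]  nu=[-1.6449]  x^+=[-1.9769, -1.8343]  P^+=[0.2219 0.2505; 0.2505 1.5372]

K[1,0] = 0.3866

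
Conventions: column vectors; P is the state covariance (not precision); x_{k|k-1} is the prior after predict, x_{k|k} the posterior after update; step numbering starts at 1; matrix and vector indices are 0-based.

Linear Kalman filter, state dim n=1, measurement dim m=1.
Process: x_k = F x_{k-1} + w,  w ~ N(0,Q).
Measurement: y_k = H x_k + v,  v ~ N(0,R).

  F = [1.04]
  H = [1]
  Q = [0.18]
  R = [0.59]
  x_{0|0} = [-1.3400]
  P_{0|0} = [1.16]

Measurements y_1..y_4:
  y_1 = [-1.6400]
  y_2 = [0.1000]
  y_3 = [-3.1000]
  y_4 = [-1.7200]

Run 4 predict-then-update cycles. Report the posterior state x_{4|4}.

x_post = [-1.8316]

step 1: x^-=[-1.3936]  P^-=[1.4347]  S=[2.0247]  K=[0.7086]  nu=[-0.2464]  x^+=[-1.5682]  P^+=[0.4181]
step 2: x^-=[-1.6309]  P^-=[0.6322]  S=[1.2222]  K=[0.5173]  nu=[1.7309]  x^+=[-0.7356]  P^+=[0.3052]
step 3: x^-=[-0.7650]  P^-=[0.5101]  S=[1.1001]  K=[0.4637]  nu=[-2.3350]  x^+=[-1.8477]  P^+=[0.2736]
step 4: x^-=[-1.9216]  P^-=[0.4759]  S=[1.0659]  K=[0.4465]  nu=[0.2016]  x^+=[-1.8316]  P^+=[0.2634]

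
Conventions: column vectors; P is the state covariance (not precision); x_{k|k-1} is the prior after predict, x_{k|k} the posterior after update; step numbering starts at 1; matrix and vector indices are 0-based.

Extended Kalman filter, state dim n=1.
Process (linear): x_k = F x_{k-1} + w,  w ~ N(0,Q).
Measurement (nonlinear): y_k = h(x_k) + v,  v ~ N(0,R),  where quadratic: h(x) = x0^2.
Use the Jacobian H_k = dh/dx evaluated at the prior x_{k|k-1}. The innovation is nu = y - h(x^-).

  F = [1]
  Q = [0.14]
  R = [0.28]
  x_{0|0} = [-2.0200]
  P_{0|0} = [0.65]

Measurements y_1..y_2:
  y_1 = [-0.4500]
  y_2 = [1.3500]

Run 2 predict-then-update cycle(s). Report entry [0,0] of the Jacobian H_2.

step 1: x^-=[-2.0200]  P^-=[0.7900]  H_jac=[-4.0400]  S=[13.1741]  K=[-0.2423]  nu=[-4.5304]  x^+=[-0.9224]  P^+=[0.0168]
step 2: x^-=[-0.9224]  P^-=[0.1568]  H_jac=[-1.8449]  S=[0.8137]  K=[-0.3555]  nu=[0.4991]  x^+=[-1.0999]  P^+=[0.0540]

H_jac[0,0] = -1.8449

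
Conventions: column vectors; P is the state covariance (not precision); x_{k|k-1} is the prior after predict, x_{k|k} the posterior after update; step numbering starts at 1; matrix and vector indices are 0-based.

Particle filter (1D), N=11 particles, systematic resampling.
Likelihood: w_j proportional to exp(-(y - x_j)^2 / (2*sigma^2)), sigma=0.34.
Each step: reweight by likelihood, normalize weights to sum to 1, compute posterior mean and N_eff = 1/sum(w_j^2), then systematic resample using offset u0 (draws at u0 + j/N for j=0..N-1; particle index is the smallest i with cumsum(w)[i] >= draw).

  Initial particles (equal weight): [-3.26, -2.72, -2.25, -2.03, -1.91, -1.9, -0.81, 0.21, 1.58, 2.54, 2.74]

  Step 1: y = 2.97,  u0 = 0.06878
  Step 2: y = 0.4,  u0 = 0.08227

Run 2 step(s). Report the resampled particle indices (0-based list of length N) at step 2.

resampled_idx = [0, 0, 1, 1, 1, 2, 2, 2, 3, 3, 9]

step 1: w=[0.0000, 0.0000, 0.0000, 0.0000, 0.0000, 0.0000, 0.0000, 0.0000, 0.0002, 0.3610, 0.6389]  mean=2.6676  Neff=1.8573  idx=[9, 9, 9, 9, 10, 10, 10, 10, 10, 10, 10]
step 2: w=[0.2412, 0.2412, 0.2412, 0.2412, 0.0050, 0.0050, 0.0050, 0.0050, 0.0050, 0.0050, 0.0050]  mean=2.5470  Neff=4.2925  idx=[0, 0, 1, 1, 1, 2, 2, 2, 3, 3, 9]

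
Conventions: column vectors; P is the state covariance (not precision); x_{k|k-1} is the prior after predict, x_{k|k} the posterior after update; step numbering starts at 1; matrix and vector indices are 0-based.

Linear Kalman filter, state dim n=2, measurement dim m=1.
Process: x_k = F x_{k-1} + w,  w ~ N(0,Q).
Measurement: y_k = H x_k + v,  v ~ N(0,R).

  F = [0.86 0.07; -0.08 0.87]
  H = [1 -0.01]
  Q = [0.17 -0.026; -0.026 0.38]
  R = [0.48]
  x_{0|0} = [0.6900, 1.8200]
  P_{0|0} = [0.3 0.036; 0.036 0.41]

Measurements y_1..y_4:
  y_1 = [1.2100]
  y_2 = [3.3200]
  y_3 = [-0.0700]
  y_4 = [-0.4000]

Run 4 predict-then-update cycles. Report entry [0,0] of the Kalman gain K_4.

K[0,0] = 0.3995

step 1: x^-=[0.7208, 1.5282]  P^-=[0.3982 0.0051; 0.0051 0.6872]  S=[0.8782]  K=[0.4534; -0.0021]  nu=[0.5045]  x^+=[0.9495, 1.5272]  P^+=[0.2177 0.0059; 0.0059 0.6872]
step 2: x^-=[0.9235, 1.2527]  P^-=[0.3351 0.0052; 0.0052 0.9007]  S=[0.8151]  K=[0.4110; -0.0046]  nu=[2.4090]  x^+=[1.9137, 1.2415]  P^+=[0.1974 0.0068; 0.0068 0.9007]
step 3: x^-=[1.7327, 0.9270]  P^-=[0.3212 0.0203; 0.0203 1.0621]  S=[0.8009]  K=[0.4008; 0.0121]  nu=[-1.7934]  x^+=[1.0139, 0.9053]  P^+=[0.1925 0.0164; 0.0164 1.0620]
step 4: x^-=[0.9353, 0.7065]  P^-=[0.3196 0.0376; 0.0376 1.1827]  S=[0.7990]  K=[0.3995; 0.0323]  nu=[-1.3283]  x^+=[0.4046, 0.6636]  P^+=[0.1921 0.0273; 0.0273 1.1819]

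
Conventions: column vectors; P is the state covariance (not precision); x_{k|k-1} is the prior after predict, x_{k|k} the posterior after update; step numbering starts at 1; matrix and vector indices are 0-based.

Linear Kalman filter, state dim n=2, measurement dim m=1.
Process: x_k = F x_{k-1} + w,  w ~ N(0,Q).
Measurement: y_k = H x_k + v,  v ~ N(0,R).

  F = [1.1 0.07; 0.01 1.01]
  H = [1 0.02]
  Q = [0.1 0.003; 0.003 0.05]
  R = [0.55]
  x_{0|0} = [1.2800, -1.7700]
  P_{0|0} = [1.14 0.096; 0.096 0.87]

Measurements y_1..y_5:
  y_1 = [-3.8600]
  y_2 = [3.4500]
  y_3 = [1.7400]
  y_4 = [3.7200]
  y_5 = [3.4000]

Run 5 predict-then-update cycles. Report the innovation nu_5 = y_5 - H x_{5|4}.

innov = [1.0775]

step 1: x^-=[1.2841, -1.7749]  P^-=[1.4984 0.1838; 0.1838 0.9395]  S=[2.0562]  K=[0.7305; 0.0985]  nu=[-5.1086]  x^+=[-2.4480, -2.2782]  P^+=[0.4011 0.0358; 0.0358 0.9196]
step 2: x^-=[-2.8522, -2.3254]  P^-=[0.5953 0.1122; 0.1122 0.9888]  S=[1.1502]  K=[0.5195; 0.1148]  nu=[6.3487]  x^+=[0.4461, -1.5969]  P^+=[0.2849 0.0436; 0.0436 0.9737]
step 3: x^-=[0.3790, -1.6084]  P^-=[0.4562 0.1235; 0.1235 1.0442]  S=[1.0115]  K=[0.4534; 0.1427]  nu=[1.3932]  x^+=[1.0107, -1.4096]  P^+=[0.2482 0.0580; 0.0580 1.0236]
step 4: x^-=[1.0131, -1.4135]  P^-=[0.4143 0.1426; 0.1426 1.0953]  S=[0.9704]  K=[0.4299; 0.1695]  nu=[2.7352]  x^+=[2.1888, -0.9499]  P^+=[0.2350 0.0719; 0.0719 1.0674]
step 5: x^-=[2.3412, -0.9375]  P^-=[0.4006 0.1610; 0.1610 1.1404]  S=[0.9575]  K=[0.4218; 0.1919]  nu=[1.0775]  x^+=[2.7957, -0.7307]  P^+=[0.2303 0.0835; 0.0835 1.1051]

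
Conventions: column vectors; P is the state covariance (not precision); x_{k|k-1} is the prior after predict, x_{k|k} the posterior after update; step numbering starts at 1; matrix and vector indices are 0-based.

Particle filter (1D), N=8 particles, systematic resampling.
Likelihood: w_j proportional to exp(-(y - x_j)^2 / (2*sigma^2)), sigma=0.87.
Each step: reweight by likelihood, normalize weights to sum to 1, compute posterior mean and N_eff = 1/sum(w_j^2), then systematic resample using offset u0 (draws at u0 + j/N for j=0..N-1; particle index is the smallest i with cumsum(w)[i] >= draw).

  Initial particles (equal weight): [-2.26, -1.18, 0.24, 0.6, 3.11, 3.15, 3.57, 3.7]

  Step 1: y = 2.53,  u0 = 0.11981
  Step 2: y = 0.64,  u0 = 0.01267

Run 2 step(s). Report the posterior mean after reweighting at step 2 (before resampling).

post_mean = 3.1755

step 1: w=[0.0000, 0.0000, 0.0121, 0.0330, 0.3095, 0.2998, 0.1892, 0.1565]  mean=3.1836  Neff=4.0464  idx=[4, 4, 5, 5, 5, 6, 7, 7]
step 2: w=[0.1978, 0.1978, 0.1734, 0.1734, 0.1734, 0.0383, 0.0229, 0.0229]  mean=3.1755  Neff=5.8486  idx=[0, 0, 1, 1, 2, 3, 4, 4]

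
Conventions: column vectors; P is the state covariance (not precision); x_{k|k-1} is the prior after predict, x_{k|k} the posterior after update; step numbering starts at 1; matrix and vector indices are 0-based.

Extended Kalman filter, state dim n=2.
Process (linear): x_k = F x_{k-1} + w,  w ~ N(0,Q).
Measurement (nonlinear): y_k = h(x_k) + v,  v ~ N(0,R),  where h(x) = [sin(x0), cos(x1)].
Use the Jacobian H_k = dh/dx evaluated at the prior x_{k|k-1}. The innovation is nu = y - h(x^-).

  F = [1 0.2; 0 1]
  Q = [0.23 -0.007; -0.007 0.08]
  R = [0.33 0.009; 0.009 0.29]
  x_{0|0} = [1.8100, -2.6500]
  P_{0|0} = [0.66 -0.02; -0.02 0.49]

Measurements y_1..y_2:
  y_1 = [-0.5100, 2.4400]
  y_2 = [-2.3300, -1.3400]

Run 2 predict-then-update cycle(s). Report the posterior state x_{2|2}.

step 1: x^-=[1.2800, -2.6500]  P^-=[0.9016 0.0710; 0.0710 0.5700]  H_jac=[0.2867 0.0000; 0.0000 0.4720]  S=[0.4041 0.0186; 0.0186 0.4170]  K=[0.6373 0.0519; 0.0207 0.6443]  nu=[-1.4680, 3.3216]  x^+=[0.5170, -0.5403]  P^+=[0.7351 0.0441; 0.0441 0.3962]
step 2: x^-=[0.4089, -0.5403]  P^-=[0.9986 0.1163; 0.1163 0.4762]  H_jac=[0.9176 0.0000; 0.0000 0.5144]  S=[1.1707 0.0639; 0.0639 0.4160]  K=[0.7813 0.0238; 0.0595 0.5797]  nu=[-2.7276, -2.1975]  x^+=[-1.7746, -1.9766]  P^+=[0.2812 0.0271; 0.0271 0.3279]

x_post = [-1.7746, -1.9766]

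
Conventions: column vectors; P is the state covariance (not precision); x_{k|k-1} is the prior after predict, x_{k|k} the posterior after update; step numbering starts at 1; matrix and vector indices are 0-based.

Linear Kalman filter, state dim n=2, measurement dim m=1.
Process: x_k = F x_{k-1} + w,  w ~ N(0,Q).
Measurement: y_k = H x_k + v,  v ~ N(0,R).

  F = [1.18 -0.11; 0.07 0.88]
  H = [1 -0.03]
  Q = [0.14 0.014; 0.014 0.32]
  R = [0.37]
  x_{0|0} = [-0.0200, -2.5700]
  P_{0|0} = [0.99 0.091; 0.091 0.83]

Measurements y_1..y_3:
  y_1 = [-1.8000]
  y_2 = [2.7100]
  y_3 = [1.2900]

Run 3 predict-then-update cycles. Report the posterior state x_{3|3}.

step 1: x^-=[0.2591, -2.2630]  P^-=[1.5049 0.1092; 0.1092 0.9788]  S=[1.8692]  K=[0.8033; 0.0427]  nu=[-2.1270]  x^+=[-1.4496, -2.3539]  P^+=[0.2986 0.0451; 0.0451 0.9754]
step 2: x^-=[-1.4516, -2.1729]  P^-=[0.5559 -0.0093; -0.0093 1.0824]  S=[0.9274]  K=[0.5997; -0.0450]  nu=[4.0964]  x^+=[1.0049, -2.3574]  P^+=[0.2224 0.0157; 0.0157 1.0805]
step 3: x^-=[1.4451, -2.0042]  P^-=[0.4586 -0.0560; -0.0560 1.1598]  S=[0.8330]  K=[0.5525; -0.1090]  nu=[-0.2153]  x^+=[1.3262, -1.9807]  P^+=[0.2043 -0.0058; -0.0058 1.1499]

x_post = [1.3262, -1.9807]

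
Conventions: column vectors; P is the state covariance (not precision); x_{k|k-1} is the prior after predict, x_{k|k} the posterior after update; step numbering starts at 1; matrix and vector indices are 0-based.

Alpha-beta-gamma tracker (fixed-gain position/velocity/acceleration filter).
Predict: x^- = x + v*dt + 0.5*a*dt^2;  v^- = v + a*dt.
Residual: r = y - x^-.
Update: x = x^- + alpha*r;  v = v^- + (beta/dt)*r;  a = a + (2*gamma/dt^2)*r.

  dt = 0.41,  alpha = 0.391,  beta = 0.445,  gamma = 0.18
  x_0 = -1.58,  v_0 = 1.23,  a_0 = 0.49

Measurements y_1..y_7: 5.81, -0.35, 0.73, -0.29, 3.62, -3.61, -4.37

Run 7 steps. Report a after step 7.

a_post = 8.0227

step 1: x_pred=-1.0345  r=6.8445  x^+=1.6417  v^+=8.8597  a^+=15.1481
step 2: x_pred=6.5474  r=-6.8974  x^+=3.8505  v^+=7.5843  a^+=0.3768
step 3: x_pred=6.9917  r=-6.2617  x^+=4.5434  v^+=0.9425  a^+=-13.0332
step 4: x_pred=3.8344  r=-4.1244  x^+=2.2217  v^+=-8.8775  a^+=-21.8658
step 5: x_pred=-3.2559  r=6.8759  x^+=-0.5674  v^+=-10.3797  a^+=-7.1406
step 6: x_pred=-5.4233  r=1.8133  x^+=-4.7143  v^+=-11.3393  a^+=-3.2574
step 7: x_pred=-9.6372  r=5.2672  x^+=-7.5777  v^+=-6.9580  a^+=8.0227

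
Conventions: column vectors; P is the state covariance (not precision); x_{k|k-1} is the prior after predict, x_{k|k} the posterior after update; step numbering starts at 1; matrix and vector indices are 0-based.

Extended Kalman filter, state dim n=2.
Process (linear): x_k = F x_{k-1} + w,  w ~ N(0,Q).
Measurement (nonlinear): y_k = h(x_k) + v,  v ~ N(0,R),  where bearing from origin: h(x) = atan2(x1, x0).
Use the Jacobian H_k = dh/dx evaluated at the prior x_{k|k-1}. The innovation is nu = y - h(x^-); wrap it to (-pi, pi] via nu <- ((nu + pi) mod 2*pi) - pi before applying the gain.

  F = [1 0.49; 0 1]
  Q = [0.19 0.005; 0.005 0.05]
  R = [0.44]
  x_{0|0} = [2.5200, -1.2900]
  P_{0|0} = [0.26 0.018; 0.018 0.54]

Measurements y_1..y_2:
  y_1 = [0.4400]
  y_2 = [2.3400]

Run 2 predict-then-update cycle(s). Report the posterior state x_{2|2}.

step 1: x^-=[1.8879, -1.2900]  P^-=[0.5973 0.2876; 0.2876 0.5900]  H_jac=[0.2467 0.3611]  S=[0.6045]  K=[0.4156; 0.4698]  nu=[1.0394]  x^+=[2.3198, -0.8017]  P^+=[0.4929 0.1696; 0.1696 0.4566]
step 2: x^-=[1.9270, -0.8017]  P^-=[0.9587 0.3983; 0.3983 0.5066]  H_jac=[0.1840 0.4424]  S=[0.6365]  K=[0.5541; 0.4673]  nu=[2.7342]  x^+=[3.4419, 0.4759]  P^+=[0.7633 0.2335; 0.2335 0.3676]

x_post = [3.4419, 0.4759]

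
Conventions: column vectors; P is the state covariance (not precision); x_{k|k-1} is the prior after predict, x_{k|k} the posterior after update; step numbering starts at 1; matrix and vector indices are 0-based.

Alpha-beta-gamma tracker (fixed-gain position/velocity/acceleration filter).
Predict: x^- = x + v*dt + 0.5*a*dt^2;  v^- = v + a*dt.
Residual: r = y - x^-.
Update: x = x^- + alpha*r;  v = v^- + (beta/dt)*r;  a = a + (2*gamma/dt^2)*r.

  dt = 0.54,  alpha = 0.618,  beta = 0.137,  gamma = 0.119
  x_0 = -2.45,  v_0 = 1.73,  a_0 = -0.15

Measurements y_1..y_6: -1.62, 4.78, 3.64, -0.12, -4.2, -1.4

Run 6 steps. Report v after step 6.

v_post = -4.3770

step 1: x_pred=-1.5377  r=-0.0823  x^+=-1.5885  v^+=1.6281  a^+=-0.2172
step 2: x_pred=-0.7410  r=5.5210  x^+=2.6710  v^+=2.9115  a^+=4.2890
step 3: x_pred=4.8685  r=-1.2285  x^+=4.1093  v^+=4.9159  a^+=3.2863
step 4: x_pred=7.2430  r=-7.3630  x^+=2.6927  v^+=4.8225  a^+=-2.7233
step 5: x_pred=4.8998  r=-9.0998  x^+=-0.7239  v^+=1.0432  a^+=-10.1504
step 6: x_pred=-1.6405  r=0.2405  x^+=-1.4919  v^+=-4.3770  a^+=-9.9541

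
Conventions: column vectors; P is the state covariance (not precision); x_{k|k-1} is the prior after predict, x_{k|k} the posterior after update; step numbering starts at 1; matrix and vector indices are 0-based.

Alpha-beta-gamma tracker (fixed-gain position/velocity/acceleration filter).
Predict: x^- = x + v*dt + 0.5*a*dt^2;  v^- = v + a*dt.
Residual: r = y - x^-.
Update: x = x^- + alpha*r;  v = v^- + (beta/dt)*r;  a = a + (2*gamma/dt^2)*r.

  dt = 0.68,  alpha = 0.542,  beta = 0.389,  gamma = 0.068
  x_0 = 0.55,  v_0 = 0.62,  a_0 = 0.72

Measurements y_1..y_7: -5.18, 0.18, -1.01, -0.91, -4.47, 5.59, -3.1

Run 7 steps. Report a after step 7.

step 1: x_pred=1.1381  r=-6.3181  x^+=-2.2863  v^+=-2.5047  a^+=-1.1383
step 2: x_pred=-4.2527  r=4.4327  x^+=-1.8502  v^+=-0.7430  a^+=0.1655
step 3: x_pred=-2.3171  r=1.3071  x^+=-1.6087  v^+=0.1173  a^+=0.5499
step 4: x_pred=-1.4017  r=0.4917  x^+=-1.1352  v^+=0.7726  a^+=0.6946
step 5: x_pred=-0.4493  r=-4.0207  x^+=-2.6285  v^+=-1.0552  a^+=-0.4880
step 6: x_pred=-3.4589  r=9.0489  x^+=1.4456  v^+=3.7894  a^+=2.1734
step 7: x_pred=4.5249  r=-7.6249  x^+=0.3922  v^+=0.9055  a^+=-0.0692

a_post = -0.0692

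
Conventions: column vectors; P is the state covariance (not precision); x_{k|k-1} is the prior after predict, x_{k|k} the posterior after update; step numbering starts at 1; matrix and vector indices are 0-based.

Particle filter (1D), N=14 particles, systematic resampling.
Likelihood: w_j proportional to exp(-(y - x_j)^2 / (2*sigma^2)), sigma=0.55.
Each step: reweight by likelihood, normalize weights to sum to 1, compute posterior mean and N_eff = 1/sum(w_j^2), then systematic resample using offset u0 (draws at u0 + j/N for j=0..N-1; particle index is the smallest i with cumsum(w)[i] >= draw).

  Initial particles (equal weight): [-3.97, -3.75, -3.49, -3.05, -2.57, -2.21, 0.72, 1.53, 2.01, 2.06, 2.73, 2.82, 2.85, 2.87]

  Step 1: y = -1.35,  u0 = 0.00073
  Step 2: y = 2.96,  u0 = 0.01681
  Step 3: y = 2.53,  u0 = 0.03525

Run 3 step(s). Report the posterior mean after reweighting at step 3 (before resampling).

post_mean = -2.2100

step 1: w=[0.0000, 0.0002, 0.0013, 0.0216, 0.2191, 0.7555, 0.0022, 0.0000, 0.0000, 0.0000, 0.0000, 0.0000, 0.0000, 0.0000]  mean=-2.3028  Neff=1.6146  idx=[2, 4, 4, 4, 5, 5, 5, 5, 5, 5, 5, 5, 5, 5]
step 2: w=[0.0000, 0.0002, 0.0002, 0.0002, 0.0999, 0.0999, 0.0999, 0.0999, 0.0999, 0.0999, 0.0999, 0.0999, 0.0999, 0.0999]  mean=-2.2102  Neff=10.0103  idx=[4, 4, 5, 6, 7, 7, 8, 9, 9, 10, 11, 12, 12, 13]
step 3: w=[0.0714, 0.0714, 0.0714, 0.0714, 0.0714, 0.0714, 0.0714, 0.0714, 0.0714, 0.0714, 0.0714, 0.0714, 0.0714, 0.0714]  mean=-2.2100  Neff=14.0000  idx=[0, 1, 2, 3, 4, 5, 6, 7, 8, 9, 10, 11, 12, 13]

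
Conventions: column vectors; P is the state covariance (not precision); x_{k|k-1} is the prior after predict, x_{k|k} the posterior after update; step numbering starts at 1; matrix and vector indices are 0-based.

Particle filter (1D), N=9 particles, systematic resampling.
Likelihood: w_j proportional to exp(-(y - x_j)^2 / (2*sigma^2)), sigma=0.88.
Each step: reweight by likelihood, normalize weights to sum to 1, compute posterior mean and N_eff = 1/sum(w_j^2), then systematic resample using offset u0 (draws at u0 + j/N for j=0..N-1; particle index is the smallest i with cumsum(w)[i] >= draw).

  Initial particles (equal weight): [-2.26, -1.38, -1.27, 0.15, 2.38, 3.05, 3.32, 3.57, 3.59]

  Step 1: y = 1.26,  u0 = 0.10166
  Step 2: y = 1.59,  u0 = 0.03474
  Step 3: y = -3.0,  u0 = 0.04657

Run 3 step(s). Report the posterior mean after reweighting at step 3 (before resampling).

post_mean = 0.1500

step 1: w=[0.0003, 0.0094, 0.0136, 0.3836, 0.3781, 0.1074, 0.0549, 0.0271, 0.0255]  mean=1.6247  Neff=3.2643  idx=[3, 3, 3, 4, 4, 4, 4, 5, 8]
step 2: w=[0.0692, 0.0692, 0.0692, 0.1764, 0.1764, 0.1764, 0.1764, 0.0667, 0.0200]  mean=1.9858  Neff=6.9572  idx=[0, 2, 3, 3, 4, 5, 5, 6, 7]
step 3: w=[0.5000, 0.5000, 0.0000, 0.0000, 0.0000, 0.0000, 0.0000, 0.0000, 0.0000]  mean=0.1500  Neff=2.0001  idx=[0, 0, 0, 0, 0, 1, 1, 1, 1]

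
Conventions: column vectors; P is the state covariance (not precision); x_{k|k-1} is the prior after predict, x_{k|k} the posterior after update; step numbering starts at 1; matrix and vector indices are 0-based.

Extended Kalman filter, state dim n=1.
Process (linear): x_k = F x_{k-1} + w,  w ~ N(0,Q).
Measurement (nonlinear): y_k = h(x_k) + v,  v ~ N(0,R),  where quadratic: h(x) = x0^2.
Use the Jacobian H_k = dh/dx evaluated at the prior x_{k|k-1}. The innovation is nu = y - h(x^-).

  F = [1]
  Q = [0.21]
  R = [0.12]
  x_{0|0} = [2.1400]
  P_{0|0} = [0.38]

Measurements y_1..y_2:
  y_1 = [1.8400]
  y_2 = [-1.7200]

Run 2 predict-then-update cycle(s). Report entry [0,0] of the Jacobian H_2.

H_jac[0,0] = 3.0139

step 1: x^-=[2.1400]  P^-=[0.5900]  H_jac=[4.2800]  S=[10.9279]  K=[0.2311]  nu=[-2.7396]  x^+=[1.5069]  P^+=[0.0065]
step 2: x^-=[1.5069]  P^-=[0.2165]  H_jac=[3.0139]  S=[2.0864]  K=[0.3127]  nu=[-3.9909]  x^+=[0.2589]  P^+=[0.0125]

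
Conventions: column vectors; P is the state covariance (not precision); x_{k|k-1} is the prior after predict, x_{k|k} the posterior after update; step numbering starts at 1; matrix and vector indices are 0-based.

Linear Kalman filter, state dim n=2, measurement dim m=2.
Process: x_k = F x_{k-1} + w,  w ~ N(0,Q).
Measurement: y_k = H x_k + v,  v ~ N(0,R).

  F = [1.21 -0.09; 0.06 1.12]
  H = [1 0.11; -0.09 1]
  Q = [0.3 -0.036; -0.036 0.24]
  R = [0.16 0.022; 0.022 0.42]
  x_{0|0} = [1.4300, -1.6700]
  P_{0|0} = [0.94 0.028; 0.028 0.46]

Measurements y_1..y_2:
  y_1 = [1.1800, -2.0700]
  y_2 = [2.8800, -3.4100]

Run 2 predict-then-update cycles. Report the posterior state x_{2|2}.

x_post = [2.9209, -2.7059]

step 1: x^-=[1.8806, -1.7846]  P^-=[1.6739 0.0237; 0.0237 0.8242]  S=[1.8491 -0.0146; -0.0146 1.2535]  K=[0.9060 -0.0908; 0.0670 0.6566]  nu=[-0.5043, -0.1161]  x^+=[1.4343, -1.8946]  P^+=[0.1435 -0.0053; -0.0053 0.2768]
step 2: x^-=[1.9060, -2.0359]  P^-=[0.5135 -0.0606; -0.0606 0.5870]  S=[0.6673 -0.0197; -0.0197 1.0221]  K=[0.7569 -0.0900; 0.0230 0.5801]  nu=[1.1980, -1.2025]  x^+=[2.9209, -2.7059]  P^+=[0.1203 -0.0103; -0.0103 0.2432]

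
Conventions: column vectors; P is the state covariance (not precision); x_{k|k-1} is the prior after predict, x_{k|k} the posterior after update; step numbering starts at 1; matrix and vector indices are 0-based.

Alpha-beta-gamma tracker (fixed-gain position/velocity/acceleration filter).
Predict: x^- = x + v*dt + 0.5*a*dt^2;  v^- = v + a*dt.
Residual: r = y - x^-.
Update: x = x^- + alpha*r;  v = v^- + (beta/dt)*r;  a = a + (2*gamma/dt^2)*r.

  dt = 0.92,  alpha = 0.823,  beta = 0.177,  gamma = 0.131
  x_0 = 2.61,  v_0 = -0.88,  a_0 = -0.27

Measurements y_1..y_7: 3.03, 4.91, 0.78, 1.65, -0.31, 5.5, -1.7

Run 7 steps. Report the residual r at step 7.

step 1: x_pred=1.6861  r=1.3439  x^+=2.7921  v^+=-0.8699  a^+=0.1460
step 2: x_pred=2.0537  r=2.8563  x^+=4.4044  v^+=-0.1860  a^+=1.0302
step 3: x_pred=4.6693  r=-3.8893  x^+=1.4684  v^+=0.0135  a^+=-0.1737
step 4: x_pred=1.4073  r=0.2427  x^+=1.6070  v^+=-0.0997  a^+=-0.0986
step 5: x_pred=1.4736  r=-1.7836  x^+=0.0057  v^+=-0.5335  a^+=-0.6507
step 6: x_pred=-0.7605  r=6.2605  x^+=4.3919  v^+=0.0723  a^+=1.2872
step 7: x_pred=5.0031  r=-6.7031  x^+=-0.5135  v^+=-0.0331  a^+=-0.7877

resid = -6.7031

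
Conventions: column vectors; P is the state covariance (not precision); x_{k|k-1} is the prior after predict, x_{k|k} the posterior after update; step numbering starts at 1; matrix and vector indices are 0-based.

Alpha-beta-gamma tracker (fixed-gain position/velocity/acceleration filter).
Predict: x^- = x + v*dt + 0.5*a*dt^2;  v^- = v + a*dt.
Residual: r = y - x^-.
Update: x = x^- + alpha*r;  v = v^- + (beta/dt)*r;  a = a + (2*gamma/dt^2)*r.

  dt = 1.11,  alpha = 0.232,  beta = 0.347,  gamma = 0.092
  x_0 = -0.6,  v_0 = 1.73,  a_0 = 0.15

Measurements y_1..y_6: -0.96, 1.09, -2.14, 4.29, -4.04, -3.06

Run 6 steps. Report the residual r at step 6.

step 1: x_pred=1.4127  r=-2.3727  x^+=0.8622  v^+=1.1548  a^+=-0.2043
step 2: x_pred=2.0181  r=-0.9281  x^+=1.8028  v^+=0.6378  a^+=-0.3429
step 3: x_pred=2.2995  r=-4.4395  x^+=1.2695  v^+=-1.1307  a^+=-1.0059
step 4: x_pred=-0.6053  r=4.8953  x^+=0.5304  v^+=-0.7170  a^+=-0.2749
step 5: x_pred=-0.4347  r=-3.6053  x^+=-1.2712  v^+=-2.1491  a^+=-0.8133
step 6: x_pred=-4.1577  r=1.0977  x^+=-3.9031  v^+=-2.7087  a^+=-0.6494

resid = 1.0977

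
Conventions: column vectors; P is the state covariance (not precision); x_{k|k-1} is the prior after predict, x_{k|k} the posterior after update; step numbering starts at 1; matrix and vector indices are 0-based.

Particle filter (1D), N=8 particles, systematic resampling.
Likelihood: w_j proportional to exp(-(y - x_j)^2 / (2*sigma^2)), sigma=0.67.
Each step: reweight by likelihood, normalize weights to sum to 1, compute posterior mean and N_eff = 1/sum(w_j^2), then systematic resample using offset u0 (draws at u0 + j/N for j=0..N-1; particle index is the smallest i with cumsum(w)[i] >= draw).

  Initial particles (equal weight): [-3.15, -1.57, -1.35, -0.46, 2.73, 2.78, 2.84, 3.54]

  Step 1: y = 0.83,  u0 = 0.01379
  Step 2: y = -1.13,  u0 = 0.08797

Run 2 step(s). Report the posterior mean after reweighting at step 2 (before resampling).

post_mean = -0.6439

step 1: w=[0.0000, 0.0079, 0.0243, 0.7564, 0.0866, 0.0699, 0.0536, 0.0014]  mean=0.1947  Neff=1.7005  idx=[2, 3, 3, 3, 3, 3, 3, 5]
step 2: w=[0.2066, 0.1322, 0.1322, 0.1322, 0.1322, 0.1322, 0.1322, 0.0000]  mean=-0.6439  Neff=6.7753  idx=[0, 1, 1, 2, 3, 4, 5, 6]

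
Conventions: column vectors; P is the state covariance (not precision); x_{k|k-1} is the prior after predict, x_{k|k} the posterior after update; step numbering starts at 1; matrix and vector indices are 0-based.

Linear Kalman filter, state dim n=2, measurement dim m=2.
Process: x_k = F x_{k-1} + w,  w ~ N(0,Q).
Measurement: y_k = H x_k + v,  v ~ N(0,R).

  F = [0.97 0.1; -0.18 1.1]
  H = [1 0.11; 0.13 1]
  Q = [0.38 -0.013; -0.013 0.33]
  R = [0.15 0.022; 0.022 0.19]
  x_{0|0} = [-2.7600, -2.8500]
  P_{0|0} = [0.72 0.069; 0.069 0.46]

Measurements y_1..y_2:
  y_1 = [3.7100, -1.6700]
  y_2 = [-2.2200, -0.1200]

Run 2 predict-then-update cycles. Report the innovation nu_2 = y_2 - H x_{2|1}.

innov = [-4.6845, 2.4897]

step 1: x^-=[-2.9622, -2.6382]  P^-=[1.0754 -0.0157; -0.0157 0.8826]  S=[1.2327 0.2429; 0.2429 1.0867]  K=[0.8877 -0.0843; -0.0980 0.8322]  nu=[6.9624, 1.3533]  x^+=[3.1040, -2.1944]  P^+=[0.1328 -0.0137; -0.0137 0.1578]
step 2: x^-=[2.7914, -2.9726]  P^-=[0.5039 -0.0333; -0.0333 0.5306]  S=[0.6530 0.1121; 0.1121 0.7205]  K=[0.7792 -0.0765; -0.0894 0.7444]  nu=[-4.6845, 2.4897]  x^+=[-1.0492, -0.7006]  P^+=[0.1166 -0.0126; -0.0126 0.1411]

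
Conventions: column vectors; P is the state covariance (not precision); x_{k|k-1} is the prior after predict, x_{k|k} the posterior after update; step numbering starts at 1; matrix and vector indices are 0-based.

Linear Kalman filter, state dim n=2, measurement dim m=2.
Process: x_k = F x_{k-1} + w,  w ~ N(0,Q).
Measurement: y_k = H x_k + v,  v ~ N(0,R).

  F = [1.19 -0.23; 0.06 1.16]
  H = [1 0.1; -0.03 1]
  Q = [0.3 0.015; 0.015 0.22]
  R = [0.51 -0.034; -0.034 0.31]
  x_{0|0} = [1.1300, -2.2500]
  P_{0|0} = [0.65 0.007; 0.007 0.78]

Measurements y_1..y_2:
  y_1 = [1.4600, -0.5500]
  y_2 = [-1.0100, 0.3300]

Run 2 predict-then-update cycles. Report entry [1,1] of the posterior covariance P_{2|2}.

P_post[1,1] = 0.1967

step 1: x^-=[1.8622, -2.5422]  P^-=[1.2579 -0.1371; -0.1371 1.2729]  S=[1.7532 -0.0812; -0.0812 1.5922]  K=[0.7062 -0.0738; 0.0316 0.8036]  nu=[-0.1480, 2.0481]  x^+=[1.6065, -0.9010]  P^+=[0.3663 -0.0359; -0.0359 0.2470]
step 2: x^-=[2.1190, -0.9488]  P^-=[0.8514 -0.0738; -0.0738 0.5486]  S=[1.3521 -0.0783; -0.0783 0.8638]  K=[0.6208 -0.0588; 0.0230 0.6398]  nu=[-3.0341, 1.3423]  x^+=[0.1565, -0.1598]  P^+=[0.3216 -0.0297; -0.0297 0.1967]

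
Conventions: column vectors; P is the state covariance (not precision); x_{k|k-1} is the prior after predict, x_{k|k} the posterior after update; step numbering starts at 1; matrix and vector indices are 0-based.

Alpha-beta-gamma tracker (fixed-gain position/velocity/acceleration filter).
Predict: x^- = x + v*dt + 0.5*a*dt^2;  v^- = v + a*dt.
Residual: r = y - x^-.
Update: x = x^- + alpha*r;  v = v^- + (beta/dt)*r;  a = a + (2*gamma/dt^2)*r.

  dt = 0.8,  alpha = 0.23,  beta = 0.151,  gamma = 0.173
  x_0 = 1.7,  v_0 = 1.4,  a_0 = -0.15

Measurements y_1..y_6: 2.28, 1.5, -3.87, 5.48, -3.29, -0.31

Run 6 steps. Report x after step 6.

step 1: x_pred=2.7720  r=-0.4920  x^+=2.6588  v^+=1.1871  a^+=-0.4160
step 2: x_pred=3.4754  r=-1.9754  x^+=3.0211  v^+=0.4815  a^+=-1.4840
step 3: x_pred=2.9314  r=-6.8014  x^+=1.3671  v^+=-1.9894  a^+=-5.1610
step 4: x_pred=-1.8760  r=7.3560  x^+=-0.1841  v^+=-4.7298  a^+=-1.1841
step 5: x_pred=-4.3469  r=1.0569  x^+=-4.1038  v^+=-5.4776  a^+=-0.6128
step 6: x_pred=-8.6819  r=8.3719  x^+=-6.7564  v^+=-4.3876  a^+=3.9133

x_post = -6.7564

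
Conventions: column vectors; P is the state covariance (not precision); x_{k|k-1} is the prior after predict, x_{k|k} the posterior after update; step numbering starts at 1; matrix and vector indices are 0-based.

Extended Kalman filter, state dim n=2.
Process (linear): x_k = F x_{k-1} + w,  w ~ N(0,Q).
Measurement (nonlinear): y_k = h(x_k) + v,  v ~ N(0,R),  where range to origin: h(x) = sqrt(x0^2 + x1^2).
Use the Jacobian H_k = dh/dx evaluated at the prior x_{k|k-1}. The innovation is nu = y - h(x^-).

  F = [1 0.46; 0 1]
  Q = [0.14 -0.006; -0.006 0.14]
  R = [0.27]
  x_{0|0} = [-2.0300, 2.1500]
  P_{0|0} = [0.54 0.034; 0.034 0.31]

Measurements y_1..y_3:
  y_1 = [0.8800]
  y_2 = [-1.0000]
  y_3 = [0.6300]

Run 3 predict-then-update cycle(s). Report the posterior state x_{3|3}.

step 1: x^-=[-1.0410, 2.1500]  P^-=[0.7769 0.1706; 0.1706 0.4500]  H_jac=[-0.4358 0.9000]  S=[0.6482]  K=[-0.2854; 0.5101]  nu=[-1.5088]  x^+=[-0.6104, 1.3804]  P^+=[0.7241 0.2650; 0.2650 0.2813]
step 2: x^-=[0.0246, 1.3804]  P^-=[1.1674 0.3884; 0.3884 0.4213]  H_jac=[0.0178 0.9998]  S=[0.7054]  K=[0.5800; 0.6070]  nu=[-2.3806]  x^+=[-1.3561, -0.0647]  P^+=[0.9301 0.1401; 0.1401 0.1614]
step 3: x^-=[-1.3858, -0.0647]  P^-=[1.2331 0.2083; 0.2083 0.3014]  H_jac=[-0.9989 -0.0466]  S=[1.5205]  K=[-0.8165; -0.1461]  nu=[-0.7573]  x^+=[-0.7675, 0.0460]  P^+=[0.2194 0.0269; 0.0269 0.2690]

x_post = [-0.7675, 0.0460]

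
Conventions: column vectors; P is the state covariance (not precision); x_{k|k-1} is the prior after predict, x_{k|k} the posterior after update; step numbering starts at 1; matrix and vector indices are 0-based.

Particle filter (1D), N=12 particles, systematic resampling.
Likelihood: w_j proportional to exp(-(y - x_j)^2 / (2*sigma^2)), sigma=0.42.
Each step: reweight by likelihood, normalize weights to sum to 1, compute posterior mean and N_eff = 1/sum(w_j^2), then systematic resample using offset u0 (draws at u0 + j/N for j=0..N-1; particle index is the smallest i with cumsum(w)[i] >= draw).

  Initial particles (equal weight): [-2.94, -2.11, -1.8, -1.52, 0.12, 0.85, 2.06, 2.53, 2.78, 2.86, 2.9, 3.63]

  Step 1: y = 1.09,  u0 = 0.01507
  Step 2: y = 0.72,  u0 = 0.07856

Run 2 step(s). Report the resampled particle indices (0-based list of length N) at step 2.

resampled_idx = [1, 2, 3, 4, 4, 5, 6, 7, 8, 9, 10, 10]

step 1: w=[0.0000, 0.0000, 0.0000, 0.0000, 0.0700, 0.8565, 0.0700, 0.0028, 0.0003, 0.0001, 0.0001, 0.0000]  mean=0.8894  Neff=1.3450  idx=[4, 5, 5, 5, 5, 5, 5, 5, 5, 5, 5, 6]
step 2: w=[0.0364, 0.0963, 0.0963, 0.0963, 0.0963, 0.0963, 0.0963, 0.0963, 0.0963, 0.0963, 0.0963, 0.0006]  mean=0.8242  Neff=10.6319  idx=[1, 2, 3, 4, 4, 5, 6, 7, 8, 9, 10, 10]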